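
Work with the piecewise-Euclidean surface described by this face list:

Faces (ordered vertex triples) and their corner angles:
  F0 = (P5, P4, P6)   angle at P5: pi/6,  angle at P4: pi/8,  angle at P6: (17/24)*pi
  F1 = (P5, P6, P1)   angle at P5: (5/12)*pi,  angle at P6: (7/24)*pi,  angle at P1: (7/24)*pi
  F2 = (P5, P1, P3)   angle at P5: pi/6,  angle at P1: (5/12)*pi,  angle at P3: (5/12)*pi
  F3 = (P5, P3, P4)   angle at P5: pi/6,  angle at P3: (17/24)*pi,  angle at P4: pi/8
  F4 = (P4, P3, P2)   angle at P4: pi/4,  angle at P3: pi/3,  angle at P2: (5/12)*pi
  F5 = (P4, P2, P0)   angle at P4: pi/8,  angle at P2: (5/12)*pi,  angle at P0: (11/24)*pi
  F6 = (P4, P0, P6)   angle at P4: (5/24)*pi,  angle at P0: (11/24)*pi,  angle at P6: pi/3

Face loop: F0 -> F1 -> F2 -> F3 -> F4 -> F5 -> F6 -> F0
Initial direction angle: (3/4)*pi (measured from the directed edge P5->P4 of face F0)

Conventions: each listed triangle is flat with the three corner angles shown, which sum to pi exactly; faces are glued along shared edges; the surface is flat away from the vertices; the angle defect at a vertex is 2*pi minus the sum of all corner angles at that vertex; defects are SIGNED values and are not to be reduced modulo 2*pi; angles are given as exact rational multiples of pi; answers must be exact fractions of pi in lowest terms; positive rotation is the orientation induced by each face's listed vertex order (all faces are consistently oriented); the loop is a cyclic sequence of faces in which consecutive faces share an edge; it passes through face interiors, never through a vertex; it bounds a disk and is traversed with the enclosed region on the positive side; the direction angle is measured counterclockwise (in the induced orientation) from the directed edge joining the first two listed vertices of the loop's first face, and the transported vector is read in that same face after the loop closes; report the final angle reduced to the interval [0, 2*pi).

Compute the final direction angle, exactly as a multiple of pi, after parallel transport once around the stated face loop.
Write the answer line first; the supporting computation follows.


Answer: final direction angle = pi

enclosed vertex P4: corner angles sum to (5/6)*pi, defect = 2*pi - (5/6)*pi = (7/6)*pi
enclosed vertex P5: corner angles sum to (11/12)*pi, defect = 2*pi - (11/12)*pi = (13/12)*pi
the final direction is the initial angle plus the enclosed defects, taken mod 2*pi in the induced orientation
final angle = (3/4)*pi + (9/4)*pi = pi (mod 2*pi)


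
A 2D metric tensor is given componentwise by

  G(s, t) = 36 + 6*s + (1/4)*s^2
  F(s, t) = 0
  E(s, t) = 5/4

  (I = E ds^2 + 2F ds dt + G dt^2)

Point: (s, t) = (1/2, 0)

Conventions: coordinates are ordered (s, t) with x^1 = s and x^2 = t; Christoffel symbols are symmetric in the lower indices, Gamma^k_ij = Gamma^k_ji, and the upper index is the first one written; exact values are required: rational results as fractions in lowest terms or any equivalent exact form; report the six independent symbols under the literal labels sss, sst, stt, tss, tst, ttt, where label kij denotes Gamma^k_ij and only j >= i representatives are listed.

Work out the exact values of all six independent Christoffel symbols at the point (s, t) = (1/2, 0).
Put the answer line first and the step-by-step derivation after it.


Answer: Gamma_sss = 0, Gamma_sst = 0, Gamma_stt = -5/2, Gamma_tss = 0, Gamma_tst = 2/25, Gamma_ttt = 0

E = 5/4, F = 0, G = 625/16 at the point
E_s = 0, E_t = 0, F_s = 0, F_t = 0, G_s = 25/4, G_t = 0
EG - F^2 = 3125/64;  g^inv = (64/3125) * [[625/16, 0], [0, 5/4]]
first-kind symbols [ij,l] = (1/2)(d_i g_jl + d_j g_il - d_l g_ij): [ss,s] = E_s/2 = 0, [ss,t] = F_s - E_t/2 = 0, [st,s] = E_t/2 = 0, [st,t] = G_s/2 = 25/8, [tt,s] = F_t - G_s/2 = -25/8, [tt,t] = G_t/2 = 0
Gamma^s_ij = (G*[ij,s] - F*[ij,t])/(EG - F^2), Gamma^t_ij = (E*[ij,t] - F*[ij,s])/(EG - F^2)


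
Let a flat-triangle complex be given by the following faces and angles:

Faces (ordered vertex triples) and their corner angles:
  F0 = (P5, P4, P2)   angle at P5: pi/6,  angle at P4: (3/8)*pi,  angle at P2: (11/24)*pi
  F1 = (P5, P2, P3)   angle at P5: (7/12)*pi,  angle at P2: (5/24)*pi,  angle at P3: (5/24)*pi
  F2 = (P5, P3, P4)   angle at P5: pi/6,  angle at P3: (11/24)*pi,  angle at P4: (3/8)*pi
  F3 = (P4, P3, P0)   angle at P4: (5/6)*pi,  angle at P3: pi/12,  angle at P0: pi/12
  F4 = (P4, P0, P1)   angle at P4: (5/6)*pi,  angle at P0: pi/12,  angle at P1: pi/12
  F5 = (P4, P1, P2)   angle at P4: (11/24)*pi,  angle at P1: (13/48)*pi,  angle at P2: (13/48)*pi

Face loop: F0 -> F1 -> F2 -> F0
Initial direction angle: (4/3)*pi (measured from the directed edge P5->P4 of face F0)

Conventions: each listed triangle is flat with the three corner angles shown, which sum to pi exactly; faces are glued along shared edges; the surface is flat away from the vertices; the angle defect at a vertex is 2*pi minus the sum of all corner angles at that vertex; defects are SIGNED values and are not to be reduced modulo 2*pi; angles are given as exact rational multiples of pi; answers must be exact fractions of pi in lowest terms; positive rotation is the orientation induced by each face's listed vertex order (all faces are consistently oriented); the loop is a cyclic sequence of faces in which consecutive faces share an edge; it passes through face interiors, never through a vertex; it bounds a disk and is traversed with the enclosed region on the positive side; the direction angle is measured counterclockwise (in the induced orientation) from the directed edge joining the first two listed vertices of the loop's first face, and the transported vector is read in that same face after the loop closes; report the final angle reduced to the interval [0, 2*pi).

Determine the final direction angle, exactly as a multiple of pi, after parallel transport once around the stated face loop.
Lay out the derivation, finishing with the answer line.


enclosed vertex P5: corner angles sum to (11/12)*pi, defect = 2*pi - (11/12)*pi = (13/12)*pi
by Gauss-Bonnet the loop rotates the vector by the enclosed defect sum (positive orientation, mod 2*pi)
final angle = (4/3)*pi + (13/12)*pi = (5/12)*pi (mod 2*pi)

Answer: final direction angle = (5/12)*pi


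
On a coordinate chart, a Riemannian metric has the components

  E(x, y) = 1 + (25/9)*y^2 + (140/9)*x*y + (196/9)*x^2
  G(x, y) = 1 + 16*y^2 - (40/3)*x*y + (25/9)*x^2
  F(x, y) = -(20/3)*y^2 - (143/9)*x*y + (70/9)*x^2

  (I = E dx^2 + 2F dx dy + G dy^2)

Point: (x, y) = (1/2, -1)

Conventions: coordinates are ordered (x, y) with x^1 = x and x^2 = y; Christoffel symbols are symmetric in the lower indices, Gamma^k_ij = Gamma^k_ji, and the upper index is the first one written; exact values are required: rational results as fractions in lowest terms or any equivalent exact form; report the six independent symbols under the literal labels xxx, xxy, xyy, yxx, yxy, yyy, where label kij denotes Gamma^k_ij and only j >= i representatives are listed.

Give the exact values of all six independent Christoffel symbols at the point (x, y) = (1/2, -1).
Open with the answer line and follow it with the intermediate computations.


Answer: Gamma_xxx = 112/893, Gamma_xxy = 40/893, Gamma_xyy = -96/893, Gamma_yxx = 812/893, Gamma_yxy = 290/893, Gamma_yyy = -696/893

E = 13/9, F = 29/9, G = 877/36 at the point
E_x = 56/9, E_y = 20/9, F_x = 71/3, F_y = 97/18, G_x = 145/9, G_y = -116/3
EG - F^2 = 893/36;  g^inv = (36/893) * [[877/36, -29/9], [-29/9, 13/9]]
first-kind symbols [ij,l] = (1/2)(d_i g_jl + d_j g_il - d_l g_ij): [xx,x] = E_x/2 = 28/9, [xx,y] = F_x - E_y/2 = 203/9, [xy,x] = E_y/2 = 10/9, [xy,y] = G_x/2 = 145/18, [yy,x] = F_y - G_x/2 = -8/3, [yy,y] = G_y/2 = -58/3
Gamma^x_ij = (G*[ij,x] - F*[ij,y])/(EG - F^2), Gamma^y_ij = (E*[ij,y] - F*[ij,x])/(EG - F^2)


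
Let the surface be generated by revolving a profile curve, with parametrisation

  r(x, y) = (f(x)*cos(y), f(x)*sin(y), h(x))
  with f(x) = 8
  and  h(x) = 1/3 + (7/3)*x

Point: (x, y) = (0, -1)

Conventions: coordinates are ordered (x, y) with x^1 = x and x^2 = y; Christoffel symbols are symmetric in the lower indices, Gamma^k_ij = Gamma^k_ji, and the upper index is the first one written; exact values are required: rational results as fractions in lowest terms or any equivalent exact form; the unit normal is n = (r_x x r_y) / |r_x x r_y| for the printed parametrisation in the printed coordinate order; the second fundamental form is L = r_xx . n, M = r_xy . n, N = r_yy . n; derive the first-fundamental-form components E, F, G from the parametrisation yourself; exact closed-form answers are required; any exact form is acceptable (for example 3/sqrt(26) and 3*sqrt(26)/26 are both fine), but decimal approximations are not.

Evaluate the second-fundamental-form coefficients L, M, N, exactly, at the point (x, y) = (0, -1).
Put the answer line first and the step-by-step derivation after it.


Answer: L = 0, M = 0, N = 8

f = 8, f' = 0, f'' = 0, h' = 7/3, h'' = 0
E = 49/9, F = 0, G = 64; answer radicand W^2 = 49/9
unnormalised second-form numerators: l = 0, m = 0, n = 56/3; L = l/sqrt(49/9), and similarly M = m/sqrt(W^2), N = n/sqrt(W^2)


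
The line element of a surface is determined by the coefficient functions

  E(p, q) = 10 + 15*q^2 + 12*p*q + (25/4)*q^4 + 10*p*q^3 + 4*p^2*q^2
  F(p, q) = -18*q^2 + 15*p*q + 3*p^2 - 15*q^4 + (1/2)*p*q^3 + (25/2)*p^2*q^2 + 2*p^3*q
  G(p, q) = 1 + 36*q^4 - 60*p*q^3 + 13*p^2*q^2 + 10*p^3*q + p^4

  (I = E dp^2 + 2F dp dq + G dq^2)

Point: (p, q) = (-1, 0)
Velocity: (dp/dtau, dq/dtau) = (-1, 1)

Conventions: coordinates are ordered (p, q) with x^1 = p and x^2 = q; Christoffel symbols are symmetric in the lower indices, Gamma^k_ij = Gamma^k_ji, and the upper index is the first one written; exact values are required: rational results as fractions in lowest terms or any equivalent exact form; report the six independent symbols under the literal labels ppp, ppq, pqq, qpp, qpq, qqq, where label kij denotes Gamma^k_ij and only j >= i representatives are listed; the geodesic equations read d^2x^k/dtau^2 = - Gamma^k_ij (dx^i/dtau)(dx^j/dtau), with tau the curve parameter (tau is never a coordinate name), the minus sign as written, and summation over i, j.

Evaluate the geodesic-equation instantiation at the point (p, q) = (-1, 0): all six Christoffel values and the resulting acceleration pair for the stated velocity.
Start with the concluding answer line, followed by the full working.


Answer: Gamma_ppp = 0, Gamma_ppq = -6/11, Gamma_pqq = -15/11, Gamma_qpp = 0, Gamma_qpq = -2/11, Gamma_qqq = -5/11; accelerations (d^2p/dtau^2, d^2q/dtau^2) = (3/11, 1/11)

E = 10, F = 3, G = 2 at the point
E_p = 0, E_q = -12, F_p = -6, F_q = -17, G_p = -4, G_q = -10
EG - F^2 = 11;  g^inv = (1/11) * [[2, -3], [-3, 10]]
first-kind symbols [ij,l] = (1/2)(d_i g_jl + d_j g_il - d_l g_ij): [pp,p] = E_p/2 = 0, [pp,q] = F_p - E_q/2 = 0, [pq,p] = E_q/2 = -6, [pq,q] = G_p/2 = -2, [qq,p] = F_q - G_p/2 = -15, [qq,q] = G_q/2 = -5
Gamma^p_ij = (G*[ij,p] - F*[ij,q])/(EG - F^2), Gamma^q_ij = (E*[ij,q] - F*[ij,p])/(EG - F^2)
Gamma_ppp = 0, Gamma_ppq = -6/11, Gamma_pqq = -15/11, Gamma_qpp = 0, Gamma_qpq = -2/11, Gamma_qqq = -5/11
d^2p/dtau^2 = -(Gamma_ppp*(-1)^2 + 2*Gamma_ppq*(-1)*(1) + Gamma_pqq*(1)^2) = 3/11
d^2q/dtau^2 = -(Gamma_qpp*(-1)^2 + 2*Gamma_qpq*(-1)*(1) + Gamma_qqq*(1)^2) = 1/11


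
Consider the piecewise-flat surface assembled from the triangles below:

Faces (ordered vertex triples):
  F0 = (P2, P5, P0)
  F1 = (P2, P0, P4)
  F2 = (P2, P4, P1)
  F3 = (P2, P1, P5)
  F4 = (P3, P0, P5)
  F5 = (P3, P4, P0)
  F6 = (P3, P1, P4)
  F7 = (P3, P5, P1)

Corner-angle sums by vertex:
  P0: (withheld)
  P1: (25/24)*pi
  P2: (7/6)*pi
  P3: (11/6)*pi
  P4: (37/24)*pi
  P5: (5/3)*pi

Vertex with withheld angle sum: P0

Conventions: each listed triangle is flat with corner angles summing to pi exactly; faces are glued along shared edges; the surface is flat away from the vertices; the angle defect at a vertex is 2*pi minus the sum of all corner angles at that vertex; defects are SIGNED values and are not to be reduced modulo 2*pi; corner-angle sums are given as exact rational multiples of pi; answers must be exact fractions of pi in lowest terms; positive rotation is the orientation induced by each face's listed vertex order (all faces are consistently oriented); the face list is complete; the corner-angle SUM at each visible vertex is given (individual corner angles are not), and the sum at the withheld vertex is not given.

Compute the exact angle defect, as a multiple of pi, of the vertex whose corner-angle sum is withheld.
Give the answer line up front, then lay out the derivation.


Answer: defect(P0) = (5/4)*pi

V = 6, E = 12, F = 8; chi = V - E + F = 2
Gauss-Bonnet: total defect = 2*pi*chi = 4*pi; visible defects sum to (11/4)*pi


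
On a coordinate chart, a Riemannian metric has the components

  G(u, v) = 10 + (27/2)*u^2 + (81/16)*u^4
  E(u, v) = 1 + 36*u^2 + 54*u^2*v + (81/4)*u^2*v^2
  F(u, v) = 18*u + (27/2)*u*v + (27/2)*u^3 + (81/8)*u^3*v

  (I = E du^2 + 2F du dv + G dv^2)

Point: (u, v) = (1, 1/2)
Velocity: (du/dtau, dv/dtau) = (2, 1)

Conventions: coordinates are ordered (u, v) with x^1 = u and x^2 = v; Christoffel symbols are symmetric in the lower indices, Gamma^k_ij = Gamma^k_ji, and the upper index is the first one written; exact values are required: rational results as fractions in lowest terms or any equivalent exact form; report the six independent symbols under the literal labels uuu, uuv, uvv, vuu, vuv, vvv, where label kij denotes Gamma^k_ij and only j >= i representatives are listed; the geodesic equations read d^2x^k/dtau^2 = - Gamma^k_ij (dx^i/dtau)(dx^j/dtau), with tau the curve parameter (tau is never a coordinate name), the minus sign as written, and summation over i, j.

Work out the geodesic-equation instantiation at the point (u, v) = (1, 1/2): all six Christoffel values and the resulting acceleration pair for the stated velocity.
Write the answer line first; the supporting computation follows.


Answer: Gamma_uuu = 1089/1546, Gamma_uuv = 297/773, Gamma_uvv = 0, Gamma_vuu = 693/1546, Gamma_vuv = 189/773, Gamma_vvv = 0; accelerations (d^2u/dtau^2, d^2v/dtau^2) = (-3366/773, -2142/773)

E = 1105/16, F = 693/16, G = 457/16 at the point
E_u = 1089/8, E_v = 297/4, F_u = 1287/16, F_v = 189/8, G_u = 189/4, G_v = 0
EG - F^2 = 773/8;  g^inv = (8/773) * [[457/16, -693/16], [-693/16, 1105/16]]
first-kind symbols [ij,l] = (1/2)(d_i g_jl + d_j g_il - d_l g_ij): [uu,u] = E_u/2 = 1089/16, [uu,v] = F_u - E_v/2 = 693/16, [uv,u] = E_v/2 = 297/8, [uv,v] = G_u/2 = 189/8, [vv,u] = F_v - G_u/2 = 0, [vv,v] = G_v/2 = 0
Gamma^u_ij = (G*[ij,u] - F*[ij,v])/(EG - F^2), Gamma^v_ij = (E*[ij,v] - F*[ij,u])/(EG - F^2)
Gamma_uuu = 1089/1546, Gamma_uuv = 297/773, Gamma_uvv = 0, Gamma_vuu = 693/1546, Gamma_vuv = 189/773, Gamma_vvv = 0
d^2u/dtau^2 = -(Gamma_uuu*(2)^2 + 2*Gamma_uuv*(2)*(1) + Gamma_uvv*(1)^2) = -3366/773
d^2v/dtau^2 = -(Gamma_vuu*(2)^2 + 2*Gamma_vuv*(2)*(1) + Gamma_vvv*(1)^2) = -2142/773


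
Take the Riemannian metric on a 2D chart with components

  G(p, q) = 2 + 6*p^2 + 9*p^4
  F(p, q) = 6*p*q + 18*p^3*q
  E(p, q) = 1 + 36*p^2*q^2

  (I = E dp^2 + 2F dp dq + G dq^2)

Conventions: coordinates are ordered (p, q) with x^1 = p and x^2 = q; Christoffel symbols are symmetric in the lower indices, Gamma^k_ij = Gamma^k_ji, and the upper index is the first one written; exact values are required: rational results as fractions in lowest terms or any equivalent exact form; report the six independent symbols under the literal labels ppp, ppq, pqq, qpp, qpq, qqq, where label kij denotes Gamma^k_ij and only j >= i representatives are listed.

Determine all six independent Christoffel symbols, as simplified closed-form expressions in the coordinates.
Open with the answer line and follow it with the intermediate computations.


Answer: Gamma_ppp = 36*p*q^2/(9*p^4 + 36*p^2*q^2 + 6*p^2 + 2), Gamma_ppq = 36*p^2*q/(9*p^4 + 36*p^2*q^2 + 6*p^2 + 2), Gamma_pqq = 0, Gamma_qpp = (18*p^2*q + 6*q)/(9*p^4 + 36*p^2*q^2 + 6*p^2 + 2), Gamma_qpq = (18*p^3 + 6*p)/(9*p^4 + 36*p^2*q^2 + 6*p^2 + 2), Gamma_qqq = 0

E = 1 + 36*p^2*q^2; F = 6*p*q + 18*p^3*q; G = 2 + 6*p^2 + 9*p^4
Gamma^k_ij = (1/2) g^{kl} (d_i g_jl + d_j g_il - d_l g_ij), with g^inv = (1/(EG-F^2)) [[G, -F], [-F, E]]
first partials: E_p = 72*p*q^2, E_q = 72*p^2*q, F_p = 6*q + 54*p^2*q, F_q = 6*p + 18*p^3, G_p = 12*p + 36*p^3, G_q = 0
D = EG - F^2 = 2 + 6*p^2 + 36*p^2*q^2 + 9*p^4
expanded: Gamma^p_pp = (G E_p - 2F F_p + F E_q)/(2D), Gamma^p_pq = (G E_q - F G_p)/(2D), Gamma^p_qq = (2G F_q - G G_p - F G_q)/(2D), Gamma^q_pp = (2E F_p - E E_q - F E_p)/(2D), Gamma^q_pq = (E G_p - F E_q)/(2D), Gamma^q_qq = (E G_q - 2F F_q + F G_p)/(2D); substitute and cancel common factors


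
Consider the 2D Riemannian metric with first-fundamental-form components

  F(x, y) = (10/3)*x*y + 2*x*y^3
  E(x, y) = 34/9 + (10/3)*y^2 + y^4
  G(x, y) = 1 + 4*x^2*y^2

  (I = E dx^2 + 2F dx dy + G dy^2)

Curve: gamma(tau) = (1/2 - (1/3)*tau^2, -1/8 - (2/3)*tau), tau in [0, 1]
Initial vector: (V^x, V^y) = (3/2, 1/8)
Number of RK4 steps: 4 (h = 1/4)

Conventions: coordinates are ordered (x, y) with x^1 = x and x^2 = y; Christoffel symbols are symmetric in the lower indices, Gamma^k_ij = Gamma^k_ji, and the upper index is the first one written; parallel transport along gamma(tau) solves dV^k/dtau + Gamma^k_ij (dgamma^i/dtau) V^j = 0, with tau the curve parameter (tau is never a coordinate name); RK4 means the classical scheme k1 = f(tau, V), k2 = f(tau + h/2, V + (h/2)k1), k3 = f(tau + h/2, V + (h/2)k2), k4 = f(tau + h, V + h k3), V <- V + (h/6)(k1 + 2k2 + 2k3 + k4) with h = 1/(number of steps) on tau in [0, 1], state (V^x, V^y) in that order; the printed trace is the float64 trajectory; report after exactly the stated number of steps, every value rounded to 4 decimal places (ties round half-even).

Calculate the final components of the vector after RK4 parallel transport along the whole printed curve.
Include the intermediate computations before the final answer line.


gamma'(tau) = (-(2/3)*tau, -2/3); f(tau, V)^k = -Gamma^k_ij(gamma(tau)) gamma'^i(tau) V^j; h = 1/4; intermediate values shown to 6 dp
curve data and Christoffel symbols at the stage parameters:
  tau = 0.000000: gamma = (0.500000, -0.125000), gamma' = (0.000000, -0.666667); Gamma_xxx = 0.000000, Gamma_xxy = -0.109361, Gamma_xyy = 0.437444, Gamma_yxx = 0.000000, Gamma_yxy = 0.008126, Gamma_yyy = -0.032504
  tau = 0.125000: gamma = (0.494792, -0.208333), gamma' = (-0.083333, -0.666667); Gamma_xxx = 0.000000, Gamma_xxy = -0.179621, Gamma_xyy = 0.426600, Gamma_yxx = 0.000000, Gamma_yxy = 0.021655, Gamma_yyy = -0.051430
  tau = 0.250000: gamma = (0.479167, -0.291667), gamma' = (-0.166667, -0.666667); Gamma_xxx = 0.000000, Gamma_xxy = -0.246423, Gamma_xyy = 0.404839, Gamma_yxx = 0.000000, Gamma_yxy = 0.039320, Gamma_yyy = -0.064598
  tau = 0.375000: gamma = (0.453125, -0.375000), gamma' = (-0.250000, -0.666667); Gamma_xxx = 0.000000, Gamma_xxy = -0.309341, Gamma_xyy = 0.373787, Gamma_yxx = 0.000000, Gamma_yxy = 0.058169, Gamma_yyy = -0.070287
  tau = 0.500000: gamma = (0.416667, -0.458333), gamma' = (-0.333333, -0.666667); Gamma_xxx = 0.000000, Gamma_xxy = -0.368538, Gamma_xyy = 0.335034, Gamma_yxx = 0.000000, Gamma_yxy = 0.075003, Gamma_yyy = -0.068185
  tau = 0.625000: gamma = (0.369792, -0.541667), gamma' = (-0.416667, -0.666667); Gamma_xxx = 0.000000, Gamma_xxy = -0.424481, Gamma_xyy = 0.289790, Gamma_yxx = 0.000000, Gamma_yxy = 0.086757, Gamma_yyy = -0.059229
  tau = 0.750000: gamma = (0.312500, -0.625000), gamma' = (-0.500000, -0.666667); Gamma_xxx = 0.000000, Gamma_xxy = -0.477548, Gamma_xyy = 0.238774, Gamma_yxx = 0.000000, Gamma_yxy = 0.090674, Gamma_yyy = -0.045337
  tau = 0.875000: gamma = (0.244792, -0.708333), gamma' = (-0.583333, -0.666667); Gamma_xxx = 0.000000, Gamma_xxy = -0.527616, Gamma_xyy = 0.182338, Gamma_yxx = 0.000000, Gamma_yxy = 0.084381, Gamma_yyy = -0.029161
  tau = 1.000000: gamma = (0.166667, -0.791667), gamma' = (-0.666667, -0.666667); Gamma_xxx = 0.000000, Gamma_xxy = -0.573713, Gamma_xyy = 0.120782, Gamma_yxx = 0.000000, Gamma_yxy = 0.066014, Gamma_yyy = -0.013898
step 0: V^x = 1.5000, V^y = 0.1250
step 1: k1 = (-0.072907, 0.005417), k2 = (-0.144669, 0.017441), k3 = (-0.143189, 0.017263), k4 = (-0.210952, 0.033660); V <- V + (h/6)(k1 + 2k2 + 2k3 + k4): V^x = 1.4642, V^y = 0.1295
step 2: k1 = (-0.210903, 0.033652), k2 = (-0.273536, 0.051436), k3 = (-0.271540, 0.051060), k4 = (-0.328758, 0.066907); V <- V + (h/6)(k1 + 2k2 + 2k3 + k4): V^x = 1.3963, V^y = 0.1423
step 3: k1 = (-0.328756, 0.066907), k2 = (-0.381041, 0.077879), k3 = (-0.379169, 0.077496), k4 = (-0.427211, 0.081116); V <- V + (h/6)(k1 + 2k2 + 2k3 + k4): V^x = 1.3014, V^y = 0.1614
step 4: k1 = (-0.427173, 0.081109), k2 = (-0.470924, 0.075314), k3 = (-0.468866, 0.074985), k4 = (-0.507317, 0.058374); V <- V + (h/6)(k1 + 2k2 + 2k3 + k4): V^x = 1.1842, V^y = 0.1797

Answer: V^x = 1.1842, V^y = 0.1797


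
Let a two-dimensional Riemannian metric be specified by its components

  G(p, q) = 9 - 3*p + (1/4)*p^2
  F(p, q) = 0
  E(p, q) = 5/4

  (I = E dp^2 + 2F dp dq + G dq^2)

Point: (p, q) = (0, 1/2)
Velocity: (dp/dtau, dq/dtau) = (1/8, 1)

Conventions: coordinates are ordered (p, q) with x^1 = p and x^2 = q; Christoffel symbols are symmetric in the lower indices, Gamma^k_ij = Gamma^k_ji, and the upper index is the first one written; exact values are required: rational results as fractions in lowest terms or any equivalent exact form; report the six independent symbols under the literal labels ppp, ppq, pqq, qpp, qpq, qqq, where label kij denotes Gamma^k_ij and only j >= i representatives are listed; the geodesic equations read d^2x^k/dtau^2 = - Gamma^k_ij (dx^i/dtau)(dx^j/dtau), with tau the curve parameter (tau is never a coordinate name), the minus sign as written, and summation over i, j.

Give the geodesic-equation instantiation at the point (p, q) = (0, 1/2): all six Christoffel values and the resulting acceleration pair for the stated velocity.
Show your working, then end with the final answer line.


E = 5/4, F = 0, G = 9 at the point
E_p = 0, E_q = 0, F_p = 0, F_q = 0, G_p = -3, G_q = 0
EG - F^2 = 45/4;  g^inv = (4/45) * [[9, 0], [0, 5/4]]
first-kind symbols [ij,l] = (1/2)(d_i g_jl + d_j g_il - d_l g_ij): [pp,p] = E_p/2 = 0, [pp,q] = F_p - E_q/2 = 0, [pq,p] = E_q/2 = 0, [pq,q] = G_p/2 = -3/2, [qq,p] = F_q - G_p/2 = 3/2, [qq,q] = G_q/2 = 0
Gamma^p_ij = (G*[ij,p] - F*[ij,q])/(EG - F^2), Gamma^q_ij = (E*[ij,q] - F*[ij,p])/(EG - F^2)
Gamma_ppp = 0, Gamma_ppq = 0, Gamma_pqq = 6/5, Gamma_qpp = 0, Gamma_qpq = -1/6, Gamma_qqq = 0
d^2p/dtau^2 = -(Gamma_ppp*(1/8)^2 + 2*Gamma_ppq*(1/8)*(1) + Gamma_pqq*(1)^2) = -6/5
d^2q/dtau^2 = -(Gamma_qpp*(1/8)^2 + 2*Gamma_qpq*(1/8)*(1) + Gamma_qqq*(1)^2) = 1/24

Answer: Gamma_ppp = 0, Gamma_ppq = 0, Gamma_pqq = 6/5, Gamma_qpp = 0, Gamma_qpq = -1/6, Gamma_qqq = 0; accelerations (d^2p/dtau^2, d^2q/dtau^2) = (-6/5, 1/24)


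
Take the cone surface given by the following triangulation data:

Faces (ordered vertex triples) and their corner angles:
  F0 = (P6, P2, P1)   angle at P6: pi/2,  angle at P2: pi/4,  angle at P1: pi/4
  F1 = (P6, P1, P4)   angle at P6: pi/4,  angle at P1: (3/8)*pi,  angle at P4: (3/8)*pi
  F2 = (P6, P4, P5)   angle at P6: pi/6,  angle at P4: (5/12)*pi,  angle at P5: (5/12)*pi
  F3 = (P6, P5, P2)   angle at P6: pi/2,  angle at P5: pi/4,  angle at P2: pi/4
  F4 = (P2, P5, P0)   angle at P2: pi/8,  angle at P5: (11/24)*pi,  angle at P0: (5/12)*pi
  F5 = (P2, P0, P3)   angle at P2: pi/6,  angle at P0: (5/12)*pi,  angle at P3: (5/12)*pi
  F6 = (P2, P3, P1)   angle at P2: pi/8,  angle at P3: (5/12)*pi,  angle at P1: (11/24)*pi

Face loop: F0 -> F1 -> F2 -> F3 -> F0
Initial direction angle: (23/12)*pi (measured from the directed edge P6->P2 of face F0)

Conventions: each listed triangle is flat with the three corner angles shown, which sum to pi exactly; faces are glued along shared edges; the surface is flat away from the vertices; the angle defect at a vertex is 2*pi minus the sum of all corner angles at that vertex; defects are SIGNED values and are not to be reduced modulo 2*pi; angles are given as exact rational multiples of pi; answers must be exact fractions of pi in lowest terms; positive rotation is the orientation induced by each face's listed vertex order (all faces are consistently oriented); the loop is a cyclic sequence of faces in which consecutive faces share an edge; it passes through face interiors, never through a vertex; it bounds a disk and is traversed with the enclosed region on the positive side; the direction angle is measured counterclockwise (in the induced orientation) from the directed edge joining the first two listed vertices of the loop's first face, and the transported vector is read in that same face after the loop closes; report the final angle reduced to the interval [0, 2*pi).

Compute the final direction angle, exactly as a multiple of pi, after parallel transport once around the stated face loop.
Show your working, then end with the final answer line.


enclosed vertex P6: corner angles sum to (17/12)*pi, defect = 2*pi - (17/12)*pi = (7/12)*pi
transport around the loop rotates by the sum of enclosed defects; add to the initial angle mod 2*pi
final angle = (23/12)*pi + (7/12)*pi = pi/2 (mod 2*pi)

Answer: final direction angle = pi/2


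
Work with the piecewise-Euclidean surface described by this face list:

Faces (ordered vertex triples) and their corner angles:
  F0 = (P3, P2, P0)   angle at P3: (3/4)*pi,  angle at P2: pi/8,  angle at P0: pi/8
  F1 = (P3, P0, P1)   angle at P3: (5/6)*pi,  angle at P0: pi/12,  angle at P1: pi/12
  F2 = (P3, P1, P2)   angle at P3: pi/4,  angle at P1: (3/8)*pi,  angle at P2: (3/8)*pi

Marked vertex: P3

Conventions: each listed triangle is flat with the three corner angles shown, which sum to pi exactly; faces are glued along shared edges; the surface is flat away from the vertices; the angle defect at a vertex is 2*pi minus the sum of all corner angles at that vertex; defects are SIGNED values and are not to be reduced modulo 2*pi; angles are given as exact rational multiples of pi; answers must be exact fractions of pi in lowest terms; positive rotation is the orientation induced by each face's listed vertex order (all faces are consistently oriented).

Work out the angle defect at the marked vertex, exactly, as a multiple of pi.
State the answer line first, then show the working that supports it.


Answer: defect(P3) = pi/6

Sum of corner angles at P3: (11/6)*pi
defect = 2*pi - (11/6)*pi


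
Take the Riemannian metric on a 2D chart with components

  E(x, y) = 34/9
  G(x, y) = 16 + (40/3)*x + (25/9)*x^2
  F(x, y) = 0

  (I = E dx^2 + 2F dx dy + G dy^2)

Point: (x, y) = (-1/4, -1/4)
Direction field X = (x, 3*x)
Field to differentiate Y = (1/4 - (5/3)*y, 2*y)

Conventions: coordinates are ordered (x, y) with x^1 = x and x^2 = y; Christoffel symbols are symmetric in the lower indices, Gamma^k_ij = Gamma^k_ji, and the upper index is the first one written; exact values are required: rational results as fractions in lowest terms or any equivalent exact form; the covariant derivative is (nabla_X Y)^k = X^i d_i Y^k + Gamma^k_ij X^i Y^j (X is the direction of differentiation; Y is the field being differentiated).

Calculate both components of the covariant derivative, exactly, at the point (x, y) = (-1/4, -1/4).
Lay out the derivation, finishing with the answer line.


E = 34/9, F = 0, G = 1849/144 at the point
E_x = 0, E_y = 0, F_x = 0, F_y = 0, G_x = 215/18, G_y = 0
EG - F^2 = 31433/648;  g^inv = (648/31433) * [[1849/144, 0], [0, 34/9]]
first-kind symbols [ij,l] = (1/2)(d_i g_jl + d_j g_il - d_l g_ij): [xx,x] = E_x/2 = 0, [xx,y] = F_x - E_y/2 = 0, [xy,x] = E_y/2 = 0, [xy,y] = G_x/2 = 215/36, [yy,x] = F_y - G_x/2 = -215/36, [yy,y] = G_y/2 = 0
Gamma^x_ij = (G*[ij,x] - F*[ij,y])/(EG - F^2), Gamma^y_ij = (E*[ij,y] - F*[ij,x])/(EG - F^2)
Gamma_xxx = 0, Gamma_xxy = 0, Gamma_xyy = -215/136, Gamma_yxx = 0, Gamma_yxy = 20/43, Gamma_yyy = 0
X = (-1/4, -3/4), Y = (2/3, -1/2) at the point

Answer: (nabla_X Y)^x = 715/1088, (nabla_X Y)^y = -72/43


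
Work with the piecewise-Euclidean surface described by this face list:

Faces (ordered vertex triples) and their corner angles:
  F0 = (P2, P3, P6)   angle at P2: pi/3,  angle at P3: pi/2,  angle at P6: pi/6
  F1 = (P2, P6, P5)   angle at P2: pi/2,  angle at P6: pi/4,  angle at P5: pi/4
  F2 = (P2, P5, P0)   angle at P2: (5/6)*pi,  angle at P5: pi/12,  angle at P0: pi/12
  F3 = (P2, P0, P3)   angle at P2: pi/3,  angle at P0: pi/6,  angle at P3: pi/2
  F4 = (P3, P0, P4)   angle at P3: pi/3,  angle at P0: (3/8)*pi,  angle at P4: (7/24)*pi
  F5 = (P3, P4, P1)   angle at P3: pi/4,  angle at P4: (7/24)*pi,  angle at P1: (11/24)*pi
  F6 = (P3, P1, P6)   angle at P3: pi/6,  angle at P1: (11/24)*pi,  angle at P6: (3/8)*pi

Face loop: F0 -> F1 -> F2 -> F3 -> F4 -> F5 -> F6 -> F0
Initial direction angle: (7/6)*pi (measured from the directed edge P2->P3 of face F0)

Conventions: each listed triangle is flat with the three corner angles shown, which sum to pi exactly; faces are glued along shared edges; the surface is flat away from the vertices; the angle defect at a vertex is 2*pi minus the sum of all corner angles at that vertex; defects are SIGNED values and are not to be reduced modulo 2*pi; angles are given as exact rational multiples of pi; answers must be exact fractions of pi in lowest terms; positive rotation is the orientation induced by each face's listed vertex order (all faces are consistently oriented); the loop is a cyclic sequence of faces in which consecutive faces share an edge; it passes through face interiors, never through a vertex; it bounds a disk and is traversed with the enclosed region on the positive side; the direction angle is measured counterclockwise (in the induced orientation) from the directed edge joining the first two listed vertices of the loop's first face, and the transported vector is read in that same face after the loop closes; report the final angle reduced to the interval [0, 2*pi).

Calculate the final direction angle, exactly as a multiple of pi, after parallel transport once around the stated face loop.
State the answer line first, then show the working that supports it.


Answer: final direction angle = (17/12)*pi

enclosed vertex P2: corner angles sum to 2*pi, defect = 2*pi - 2*pi = 0
enclosed vertex P3: corner angles sum to (7/4)*pi, defect = 2*pi - (7/4)*pi = pi/4
final direction = starting direction + enclosed defect total, reduced mod 2*pi (induced orientation)
final angle = (7/6)*pi + pi/4 = (17/12)*pi (mod 2*pi)


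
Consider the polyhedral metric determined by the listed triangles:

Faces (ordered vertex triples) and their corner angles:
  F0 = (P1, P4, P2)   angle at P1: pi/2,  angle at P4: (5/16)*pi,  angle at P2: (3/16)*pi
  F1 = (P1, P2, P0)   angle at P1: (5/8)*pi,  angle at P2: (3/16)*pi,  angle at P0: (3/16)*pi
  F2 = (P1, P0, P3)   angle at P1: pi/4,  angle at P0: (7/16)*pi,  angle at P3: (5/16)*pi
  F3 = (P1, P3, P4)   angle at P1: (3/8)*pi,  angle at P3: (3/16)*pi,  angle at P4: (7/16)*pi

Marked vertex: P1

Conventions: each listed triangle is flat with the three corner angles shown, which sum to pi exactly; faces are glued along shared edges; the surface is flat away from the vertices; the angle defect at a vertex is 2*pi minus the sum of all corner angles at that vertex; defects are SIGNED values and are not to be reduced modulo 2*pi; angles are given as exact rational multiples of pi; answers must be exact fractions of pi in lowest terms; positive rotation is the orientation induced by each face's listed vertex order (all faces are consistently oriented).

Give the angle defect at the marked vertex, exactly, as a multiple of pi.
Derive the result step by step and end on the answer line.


Sum of corner angles at P1: (7/4)*pi
defect = 2*pi - (7/4)*pi

Answer: defect(P1) = pi/4


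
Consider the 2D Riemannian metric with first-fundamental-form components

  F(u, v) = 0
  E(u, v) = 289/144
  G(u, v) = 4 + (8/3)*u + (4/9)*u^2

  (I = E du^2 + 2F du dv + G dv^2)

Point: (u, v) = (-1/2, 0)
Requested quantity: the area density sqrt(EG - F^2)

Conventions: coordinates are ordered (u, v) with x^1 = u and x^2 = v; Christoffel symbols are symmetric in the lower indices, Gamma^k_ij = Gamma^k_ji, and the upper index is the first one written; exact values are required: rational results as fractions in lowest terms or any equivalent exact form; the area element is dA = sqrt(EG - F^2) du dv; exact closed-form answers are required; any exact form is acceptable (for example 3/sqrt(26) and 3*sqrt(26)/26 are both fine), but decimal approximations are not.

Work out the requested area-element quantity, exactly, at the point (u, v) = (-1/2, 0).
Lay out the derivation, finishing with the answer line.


E = 289/144, F = 0, G = 25/9; EG - F^2 = 7225/1296

Answer: sqrt(EG - F^2) = 85/36


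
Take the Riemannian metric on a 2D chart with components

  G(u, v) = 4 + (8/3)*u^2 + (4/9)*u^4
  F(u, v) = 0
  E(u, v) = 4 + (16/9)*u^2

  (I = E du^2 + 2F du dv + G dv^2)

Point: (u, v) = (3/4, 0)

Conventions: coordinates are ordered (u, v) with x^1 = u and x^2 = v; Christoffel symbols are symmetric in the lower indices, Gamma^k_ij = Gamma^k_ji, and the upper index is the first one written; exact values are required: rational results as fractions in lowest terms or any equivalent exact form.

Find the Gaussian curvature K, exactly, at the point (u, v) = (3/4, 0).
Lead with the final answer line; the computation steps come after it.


Answer: K = -128/1425

E = 5, F = 0, G = 361/64, EG - F^2 = 1805/64 at the point
E_u = 8/3, E_v = 0, F_u = 0, F_v = 0, G_u = 19/4, G_v = 0
E_vv = 0, F_uv = 0, G_uu = 25/3
K follows from Brioschi's formula, (det M1 - det M2)/(EG - F^2)^2.
M1 = [[-E_vv/2 + F_uv - G_uu/2, E_u/2, F_u - E_v/2], [F_v - G_u/2, E, F], [G_v/2, F, G]] = [[-25/6, 4/3, 0], [-19/8, 5, 0], [0, 0, 361/64]]; det M1 = -19133/192
M2 = [[0, E_v/2, G_u/2], [E_v/2, E, F], [G_u/2, F, G]] = [[0, 0, 19/8], [0, 5, 0], [19/8, 0, 361/64]]; det M2 = -1805/64
det M1 - det M2 = -6859/96; K = -6859/96 / (1805/64)^2 = -128/1425


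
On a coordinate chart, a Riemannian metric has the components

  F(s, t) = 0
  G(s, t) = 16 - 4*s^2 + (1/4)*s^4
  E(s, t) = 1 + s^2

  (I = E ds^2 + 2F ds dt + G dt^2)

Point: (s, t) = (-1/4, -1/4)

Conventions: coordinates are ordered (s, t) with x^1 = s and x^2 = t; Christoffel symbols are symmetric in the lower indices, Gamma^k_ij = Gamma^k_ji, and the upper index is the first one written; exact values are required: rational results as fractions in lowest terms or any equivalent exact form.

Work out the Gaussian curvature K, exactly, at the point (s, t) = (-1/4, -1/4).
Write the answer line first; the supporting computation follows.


Answer: K = 8192/36703

E = 17/16, F = 0, G = 16129/1024, EG - F^2 = 274193/16384 at the point
E_s = -1/2, E_t = 0, F_s = 0, F_t = 0, G_s = 127/64, G_t = 0
E_tt = 0, F_st = 0, G_ss = -125/16
The intrinsic route: Brioschi's K = (det M1 - det M2)/(EG - F^2)^2.
M1 = [[-E_tt/2 + F_st - G_ss/2, E_s/2, F_s - E_t/2], [F_t - G_s/2, E, F], [G_t/2, F, G]] = [[125/32, -1/4, 0], [-127/128, 17/16, 0], [0, 0, 16129/1024]]; det M1 = 16112871/262144
M2 = [[0, E_t/2, G_s/2], [E_t/2, E, F], [G_s/2, F, G]] = [[0, 0, 127/128], [0, 17/16, 0], [127/128, 0, 16129/1024]]; det M2 = -274193/262144
det M1 - det M2 = 2048383/32768; K = 2048383/32768 / (274193/16384)^2 = 8192/36703


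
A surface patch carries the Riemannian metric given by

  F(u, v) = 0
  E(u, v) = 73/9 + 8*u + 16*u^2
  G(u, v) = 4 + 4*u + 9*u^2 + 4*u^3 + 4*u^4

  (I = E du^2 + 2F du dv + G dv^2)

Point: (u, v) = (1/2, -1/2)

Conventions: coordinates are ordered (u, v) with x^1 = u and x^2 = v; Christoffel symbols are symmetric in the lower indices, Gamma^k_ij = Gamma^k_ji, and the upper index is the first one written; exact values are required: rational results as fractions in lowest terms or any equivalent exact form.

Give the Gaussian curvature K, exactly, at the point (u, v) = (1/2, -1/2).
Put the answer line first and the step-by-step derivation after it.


Answer: K = -768/21025

E = 145/9, F = 0, G = 9, EG - F^2 = 145 at the point
E_u = 24, E_v = 0, F_u = 0, F_v = 0, G_u = 18, G_v = 0
E_vv = 0, F_uv = 0, G_uu = 42
Apply the Brioschi formula K = (det M1 - det M2)/(EG - F^2)^2 over the derivative matrices of E, F, G.
M1 = [[-E_vv/2 + F_uv - G_uu/2, E_u/2, F_u - E_v/2], [F_v - G_u/2, E, F], [G_v/2, F, G]] = [[-21, 12, 0], [-9, 145/9, 0], [0, 0, 9]]; det M1 = -2073
M2 = [[0, E_v/2, G_u/2], [E_v/2, E, F], [G_u/2, F, G]] = [[0, 0, 9], [0, 145/9, 0], [9, 0, 9]]; det M2 = -1305
det M1 - det M2 = -768; K = -768 / (145)^2 = -768/21025


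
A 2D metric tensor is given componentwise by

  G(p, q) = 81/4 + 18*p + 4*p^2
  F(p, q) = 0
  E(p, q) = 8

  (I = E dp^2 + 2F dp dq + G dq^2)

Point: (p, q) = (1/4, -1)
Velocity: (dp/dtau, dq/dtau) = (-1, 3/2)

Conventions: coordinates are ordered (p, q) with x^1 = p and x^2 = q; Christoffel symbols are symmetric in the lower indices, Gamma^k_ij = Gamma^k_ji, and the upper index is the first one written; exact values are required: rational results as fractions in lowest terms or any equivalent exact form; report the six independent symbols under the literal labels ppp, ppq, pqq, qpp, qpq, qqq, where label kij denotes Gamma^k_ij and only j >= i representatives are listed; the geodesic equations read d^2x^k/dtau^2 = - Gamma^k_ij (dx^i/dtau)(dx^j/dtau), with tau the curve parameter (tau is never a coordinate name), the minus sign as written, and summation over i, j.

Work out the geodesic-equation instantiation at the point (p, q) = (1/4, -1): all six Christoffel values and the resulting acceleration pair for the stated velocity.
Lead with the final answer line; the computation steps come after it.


Answer: Gamma_ppp = 0, Gamma_ppq = 0, Gamma_pqq = -5/4, Gamma_qpp = 0, Gamma_qpq = 2/5, Gamma_qqq = 0; accelerations (d^2p/dtau^2, d^2q/dtau^2) = (45/16, 6/5)

E = 8, F = 0, G = 25 at the point
E_p = 0, E_q = 0, F_p = 0, F_q = 0, G_p = 20, G_q = 0
EG - F^2 = 200;  g^inv = (1/200) * [[25, 0], [0, 8]]
first-kind symbols [ij,l] = (1/2)(d_i g_jl + d_j g_il - d_l g_ij): [pp,p] = E_p/2 = 0, [pp,q] = F_p - E_q/2 = 0, [pq,p] = E_q/2 = 0, [pq,q] = G_p/2 = 10, [qq,p] = F_q - G_p/2 = -10, [qq,q] = G_q/2 = 0
Gamma^p_ij = (G*[ij,p] - F*[ij,q])/(EG - F^2), Gamma^q_ij = (E*[ij,q] - F*[ij,p])/(EG - F^2)
Gamma_ppp = 0, Gamma_ppq = 0, Gamma_pqq = -5/4, Gamma_qpp = 0, Gamma_qpq = 2/5, Gamma_qqq = 0
d^2p/dtau^2 = -(Gamma_ppp*(-1)^2 + 2*Gamma_ppq*(-1)*(3/2) + Gamma_pqq*(3/2)^2) = 45/16
d^2q/dtau^2 = -(Gamma_qpp*(-1)^2 + 2*Gamma_qpq*(-1)*(3/2) + Gamma_qqq*(3/2)^2) = 6/5


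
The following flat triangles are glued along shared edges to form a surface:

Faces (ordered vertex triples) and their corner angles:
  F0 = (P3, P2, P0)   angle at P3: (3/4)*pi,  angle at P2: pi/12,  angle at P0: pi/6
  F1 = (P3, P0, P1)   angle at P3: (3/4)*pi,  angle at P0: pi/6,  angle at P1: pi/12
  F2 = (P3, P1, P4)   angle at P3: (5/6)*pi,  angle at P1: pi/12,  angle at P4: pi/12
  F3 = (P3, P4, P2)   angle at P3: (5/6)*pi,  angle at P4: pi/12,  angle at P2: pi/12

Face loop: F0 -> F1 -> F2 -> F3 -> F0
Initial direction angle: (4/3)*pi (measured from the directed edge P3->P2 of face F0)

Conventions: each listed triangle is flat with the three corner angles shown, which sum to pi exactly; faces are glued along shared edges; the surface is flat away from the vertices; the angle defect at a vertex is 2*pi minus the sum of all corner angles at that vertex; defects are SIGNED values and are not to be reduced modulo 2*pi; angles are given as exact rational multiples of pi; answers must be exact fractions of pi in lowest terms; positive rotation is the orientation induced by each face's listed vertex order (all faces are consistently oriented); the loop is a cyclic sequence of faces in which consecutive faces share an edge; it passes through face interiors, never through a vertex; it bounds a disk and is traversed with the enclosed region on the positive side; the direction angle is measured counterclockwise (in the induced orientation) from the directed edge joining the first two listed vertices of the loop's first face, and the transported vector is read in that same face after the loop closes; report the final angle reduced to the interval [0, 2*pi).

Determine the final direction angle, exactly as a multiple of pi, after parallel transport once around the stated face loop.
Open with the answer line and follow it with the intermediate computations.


Answer: final direction angle = pi/6

enclosed vertex P3: corner angles sum to (19/6)*pi, defect = 2*pi - (19/6)*pi = (-7/6)*pi
the final direction is the initial angle plus the enclosed defects, taken mod 2*pi in the induced orientation
final angle = (4/3)*pi - (7/6)*pi = pi/6 (mod 2*pi)
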